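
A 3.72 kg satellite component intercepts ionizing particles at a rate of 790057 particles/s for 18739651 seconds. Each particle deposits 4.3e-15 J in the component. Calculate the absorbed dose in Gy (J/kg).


Total energy deposited = rate * time * E_per
  = 790057 * 18739651 * 4.3e-15 = 0.06366319 J
Dose = E_total / mass = 0.06366319 / 3.72
Dose = 0.01711376 Gy

0.0171 Gy


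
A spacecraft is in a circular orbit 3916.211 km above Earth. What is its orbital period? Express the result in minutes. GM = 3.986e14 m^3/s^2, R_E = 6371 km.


r = 10287.2110 km = 1.0287211e+07 m
T = 2*pi*sqrt(r^3/mu) = 2*pi*sqrt(1.0886617e+21 / 3.986e14)
T = 10383.8329 s = 173.0639 min

173.0639 minutes


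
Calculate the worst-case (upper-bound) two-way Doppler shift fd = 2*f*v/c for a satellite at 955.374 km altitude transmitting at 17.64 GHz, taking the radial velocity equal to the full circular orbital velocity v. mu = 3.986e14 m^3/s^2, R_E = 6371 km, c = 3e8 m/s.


r = 7.326374e+06 m
v = sqrt(mu/r) = 7376.0543 m/s (worst-case radial velocity)
f = 17.64 GHz = 1.764e+10 Hz
fd = 2*f*v/c = 2*1.764e+10*7376.0543/3.0e+08
fd = 867423.9847 Hz

867423.9847 Hz


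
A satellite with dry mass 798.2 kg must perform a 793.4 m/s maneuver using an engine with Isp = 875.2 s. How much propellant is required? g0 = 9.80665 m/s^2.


ve = Isp * g0 = 875.2 * 9.80665 = 8582.780080 m/s
mass ratio = exp(dv/ve) = exp(793.4/8582.780080) = 1.09684833
m_prop = m_dry * (mr - 1) = 798.2 * (1.09684833 - 1)
m_prop = 77.3043 kg

77.3043 kg


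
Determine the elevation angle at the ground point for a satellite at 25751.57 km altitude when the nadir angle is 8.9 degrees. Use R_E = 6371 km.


r = R_E + alt = 32122.5700 km
Law of sines in the satellite / Earth-center / ground-point triangle:
  sin(nadir)/R_E = sin(90 + el)/r  =>  cos(el) = (r/R_E)*sin(nadir)
cos(el) = (32122.5700 / 6371.0000) * sin(8.9 deg) = 0.7800495
el = arccos(0.7800495) = 38.7349 deg
(Earth-central angle = 90 - nadir - el = 42.3651 deg)

38.7349 degrees


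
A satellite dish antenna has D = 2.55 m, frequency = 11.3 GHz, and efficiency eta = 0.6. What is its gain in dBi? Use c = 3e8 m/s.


lambda = c/f = 3e8 / 1.13e+10 = 0.02654867 m
G = eta*(pi*D/lambda)^2 = 0.6*(pi*2.55/0.02654867)^2
G = 54631.8282 (linear)
G = 10*log10(54631.8282) = 47.3745 dBi

47.3745 dBi


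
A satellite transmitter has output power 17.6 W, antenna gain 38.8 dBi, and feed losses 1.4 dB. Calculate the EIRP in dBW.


Pt = 17.6 W = 12.4551 dBW
EIRP = Pt_dBW + Gt - losses = 12.4551 + 38.8 - 1.4 = 49.8551 dBW

49.8551 dBW


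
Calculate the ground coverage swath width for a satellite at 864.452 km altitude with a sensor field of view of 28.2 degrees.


FOV = 28.2 deg = 0.4921828 rad
swath = 2 * alt * tan(FOV/2) = 2 * 864.452 * tan(0.2460914)
swath = 2 * 864.452 * 0.2511826
swath = 434.2707 km

434.2707 km


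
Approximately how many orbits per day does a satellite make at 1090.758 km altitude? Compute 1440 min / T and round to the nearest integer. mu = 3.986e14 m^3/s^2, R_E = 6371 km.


r = 7.461758e+06 m
T = 2*pi*sqrt(r^3/mu) = 6414.6499 s = 106.9108 min
revs/day = 1440 / 106.9108 = 13.4692
Rounded: 13 revolutions per day

13 revolutions per day


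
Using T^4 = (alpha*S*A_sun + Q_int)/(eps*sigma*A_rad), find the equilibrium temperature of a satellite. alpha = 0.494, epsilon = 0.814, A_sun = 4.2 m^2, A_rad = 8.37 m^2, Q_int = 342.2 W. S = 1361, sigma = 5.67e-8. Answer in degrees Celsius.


Numerator = alpha*S*A_sun + Q_int = 0.494*1361*4.2 + 342.2 = 3166.0028 W
Denominator = eps*sigma*A_rad = 0.814*5.67e-8*8.37 = 3.8630731e-07 W/K^4
T^4 = 8.1955551e+09 K^4
T = 300.8809 K = 27.7309 C

27.7309 degrees Celsius


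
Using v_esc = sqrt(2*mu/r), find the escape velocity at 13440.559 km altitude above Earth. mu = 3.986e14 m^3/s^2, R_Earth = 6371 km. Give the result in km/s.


r = 6371.0 + 13440.559 = 19811.5590 km = 1.9811559e+07 m
v_esc = sqrt(2*mu/r) = sqrt(2*3.986e14 / 1.9811559e+07)
v_esc = 6343.4324 m/s = 6.3434 km/s

6.3434 km/s


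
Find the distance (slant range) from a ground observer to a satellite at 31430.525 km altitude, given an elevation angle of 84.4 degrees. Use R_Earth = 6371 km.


h = 31430.525 km, el = 84.4 deg
d = -R_E*sin(el) + sqrt((R_E*sin(el))^2 + 2*R_E*h + h^2)
d = -6371.0000*sin(1.4731) + sqrt((6371.0000*0.9952274)^2 + 2*6371.0000*31430.525 + 31430.525^2)
d = 31455.8185 km

31455.8185 km


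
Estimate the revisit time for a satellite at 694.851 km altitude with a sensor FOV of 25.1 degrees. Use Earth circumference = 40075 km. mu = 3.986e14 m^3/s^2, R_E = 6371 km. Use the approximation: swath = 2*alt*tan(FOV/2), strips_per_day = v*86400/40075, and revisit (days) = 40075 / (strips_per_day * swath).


swath = 2*694.851*tan(0.2190388) = 309.3621 km
v = sqrt(mu/r) = 7510.8037 m/s = 7.5108 km/s
strips/day = v*86400/40075 = 7.5108*86400/40075 = 16.1930
coverage/day = strips * swath = 16.1930 * 309.3621 = 5009.4926 km
revisit = 40075 / 5009.4926 = 7.9998 days

7.9998 days


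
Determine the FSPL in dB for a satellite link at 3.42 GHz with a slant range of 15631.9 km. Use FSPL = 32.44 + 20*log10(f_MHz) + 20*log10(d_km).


f = 3.42 GHz = 3420.0000 MHz
d = 15631.9 km
FSPL = 32.44 + 20*log10(3420.0000) + 20*log10(15631.9)
FSPL = 32.44 + 70.6805 + 83.8802
FSPL = 187.0008 dB

187.0008 dB


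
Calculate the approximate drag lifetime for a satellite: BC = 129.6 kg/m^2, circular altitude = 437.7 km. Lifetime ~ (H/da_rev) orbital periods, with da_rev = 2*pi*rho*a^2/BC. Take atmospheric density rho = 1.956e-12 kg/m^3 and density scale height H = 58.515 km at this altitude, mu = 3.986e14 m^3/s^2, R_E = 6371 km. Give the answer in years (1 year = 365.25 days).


a = R_E + alt = 6808.7000 km = 6.8087e+06 m
da_rev = 2*pi*rho*a^2/BC = 2*pi*1.956e-12*(6.8087e+06)^2/129.6 = 4.396146 m per revolution
N = H/da_rev = 58515.0000 m / 4.396146 m = 13310.5222 revolutions
P = 2*pi*sqrt(a^3/mu) = 5591.2321 s
lifetime = N*P = 13310.5222 * 5591.2321 = 7.4422219e+07 s = 861.3683 days
years = 861.3683 / 365.25 = 2.3583 years

2.3583 years


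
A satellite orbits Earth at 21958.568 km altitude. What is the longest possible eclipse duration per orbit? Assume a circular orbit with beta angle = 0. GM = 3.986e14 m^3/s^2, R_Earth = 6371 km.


r = 28329.5680 km
T = 790.8969 min
Eclipse fraction = arcsin(R_E/r)/pi = arcsin(6371.0000/28329.5680)/pi
= arcsin(0.2248887)/pi = 0.07220186
Eclipse duration = 0.07220186 * 790.8969 = 57.1042 min

57.1042 minutes


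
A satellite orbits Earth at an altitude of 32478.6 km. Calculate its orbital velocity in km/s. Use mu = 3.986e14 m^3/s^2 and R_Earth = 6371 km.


r = R_E + alt = 6371.0 + 32478.6 = 38849.6000 km = 3.88496e+07 m
v = sqrt(mu/r) = sqrt(3.986e14 / 3.88496e+07) = 3203.1359 m/s = 3.2031 km/s

3.2031 km/s


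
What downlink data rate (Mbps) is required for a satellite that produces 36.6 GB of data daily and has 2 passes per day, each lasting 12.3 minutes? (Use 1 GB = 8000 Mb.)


total contact time = 2 * 12.3 * 60 = 1476.0000 s
data = 36.6 GB = 292800.0000 Mb
rate = 292800.0000 / 1476.0000 = 198.3740 Mbps

198.3740 Mbps


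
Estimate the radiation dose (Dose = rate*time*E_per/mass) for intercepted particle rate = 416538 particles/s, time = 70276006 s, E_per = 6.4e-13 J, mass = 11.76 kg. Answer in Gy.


Total energy deposited = rate * time * E_per
  = 416538 * 70276006 * 6.4e-13 = 18.7345 J
Dose = E_total / mass = 18.7345 / 11.76
Dose = 1.5931 Gy

1.5931 Gy


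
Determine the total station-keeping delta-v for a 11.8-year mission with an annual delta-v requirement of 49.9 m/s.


dV = rate * years = 49.9 * 11.8
dV = 588.8200 m/s

588.8200 m/s


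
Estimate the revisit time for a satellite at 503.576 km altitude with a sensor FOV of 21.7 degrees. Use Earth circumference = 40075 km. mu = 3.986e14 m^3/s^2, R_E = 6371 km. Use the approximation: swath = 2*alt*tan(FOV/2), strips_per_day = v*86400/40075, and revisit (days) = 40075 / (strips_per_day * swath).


swath = 2*503.576*tan(0.1893682) = 193.0356 km
v = sqrt(mu/r) = 7614.5753 m/s = 7.6146 km/s
strips/day = v*86400/40075 = 7.6146*86400/40075 = 16.4167
coverage/day = strips * swath = 16.4167 * 193.0356 = 3169.0072 km
revisit = 40075 / 3169.0072 = 12.6459 days

12.6459 days


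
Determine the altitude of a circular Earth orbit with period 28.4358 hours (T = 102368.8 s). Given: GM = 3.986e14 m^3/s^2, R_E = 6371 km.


T = 102368.8 s
r = (mu*T^2/(4*pi^2))^(1/3) = (3.986e14 * 102368.8^2 / (4*pi^2))^(1/3)
r = 4.7297436e+07 m = 47297.4356 km
alt = r - R_E = 47297.4356 - 6371 = 40926.4356 km

40926.4356 km


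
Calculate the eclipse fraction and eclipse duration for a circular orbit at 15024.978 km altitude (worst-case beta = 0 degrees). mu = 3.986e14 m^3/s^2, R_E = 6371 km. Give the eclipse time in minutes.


r = 21395.9780 km
T = 519.1086 min
Eclipse fraction = arcsin(R_E/r)/pi = arcsin(6371.0000/21395.9780)/pi
= arcsin(0.2977662)/pi = 0.0962416
Eclipse duration = 0.0962416 * 519.1086 = 49.9598 min

49.9598 minutes


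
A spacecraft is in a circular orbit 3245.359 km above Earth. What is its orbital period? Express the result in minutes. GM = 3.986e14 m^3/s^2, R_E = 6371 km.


r = 9616.3590 km = 9.616359e+06 m
T = 2*pi*sqrt(r^3/mu) = 2*pi*sqrt(8.8926665e+20 / 3.986e14)
T = 9384.8476 s = 156.4141 min

156.4141 minutes


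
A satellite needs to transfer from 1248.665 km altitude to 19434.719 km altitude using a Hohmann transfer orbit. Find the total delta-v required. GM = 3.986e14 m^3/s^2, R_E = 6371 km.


r1 = 7619.6650 km = 7.619665e+06 m
r2 = 25805.7190 km = 2.5805719e+07 m
dv1 = sqrt(mu/r1)*(sqrt(2*r2/(r1+r2)) - 1) = 1754.7250 m/s
dv2 = sqrt(mu/r2)*(1 - sqrt(2*r1/(r1+r2))) = 1276.4421 m/s
total dv = |dv1| + |dv2| = 1754.7250 + 1276.4421 = 3031.1671 m/s = 3.0312 km/s

3.0312 km/s


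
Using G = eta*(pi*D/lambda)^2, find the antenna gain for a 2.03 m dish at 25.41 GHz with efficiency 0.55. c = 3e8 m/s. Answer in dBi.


lambda = c/f = 3e8 / 2.541e+10 = 0.01180638 m
G = eta*(pi*D/lambda)^2 = 0.55*(pi*2.03/0.01180638)^2
G = 160480.1536 (linear)
G = 10*log10(160480.1536) = 52.0542 dBi

52.0542 dBi


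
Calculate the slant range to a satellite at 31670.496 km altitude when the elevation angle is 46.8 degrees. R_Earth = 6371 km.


h = 31670.496 km, el = 46.8 deg
d = -R_E*sin(el) + sqrt((R_E*sin(el))^2 + 2*R_E*h + h^2)
d = -6371.0000*sin(0.8168141) + sqrt((6371.0000*0.7289686)^2 + 2*6371.0000*31670.496 + 31670.496^2)
d = 33146.4133 km

33146.4133 km


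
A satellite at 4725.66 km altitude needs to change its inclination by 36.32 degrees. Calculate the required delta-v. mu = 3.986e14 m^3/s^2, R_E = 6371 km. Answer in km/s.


r = 11096.6600 km = 1.109666e+07 m
V = sqrt(mu/r) = 5993.3896 m/s
di = 36.32 deg = 0.6339036 rad
dV = 2*V*sin(di/2) = 2*5993.3896*sin(0.3169518)
dV = 3735.9391 m/s = 3.7359 km/s

3.7359 km/s


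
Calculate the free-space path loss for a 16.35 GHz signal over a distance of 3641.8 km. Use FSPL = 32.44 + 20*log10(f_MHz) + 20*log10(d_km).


f = 16.35 GHz = 16350.0000 MHz
d = 3641.8 km
FSPL = 32.44 + 20*log10(16350.0000) + 20*log10(3641.8)
FSPL = 32.44 + 84.2704 + 71.2263
FSPL = 187.9367 dB

187.9367 dB


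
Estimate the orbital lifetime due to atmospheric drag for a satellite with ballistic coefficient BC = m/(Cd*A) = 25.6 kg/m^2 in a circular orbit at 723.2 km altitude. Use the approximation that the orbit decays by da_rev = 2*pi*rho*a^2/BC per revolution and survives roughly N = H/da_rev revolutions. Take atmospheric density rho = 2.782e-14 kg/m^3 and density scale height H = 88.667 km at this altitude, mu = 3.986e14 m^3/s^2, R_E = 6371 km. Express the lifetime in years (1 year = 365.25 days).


a = R_E + alt = 7094.2000 km = 7.0942e+06 m
da_rev = 2*pi*rho*a^2/BC = 2*pi*2.782e-14*(7.0942e+06)^2/25.6 = 0.343640138 m per revolution
N = H/da_rev = 88667.0000 m / 0.343640138 m = 258022.8274 revolutions
P = 2*pi*sqrt(a^3/mu) = 5946.5676 s
lifetime = N*P = 258022.8274 * 5946.5676 = 1.5343502e+09 s = 17758.6828 days
years = 17758.6828 / 365.25 = 48.6206 years

48.6206 years


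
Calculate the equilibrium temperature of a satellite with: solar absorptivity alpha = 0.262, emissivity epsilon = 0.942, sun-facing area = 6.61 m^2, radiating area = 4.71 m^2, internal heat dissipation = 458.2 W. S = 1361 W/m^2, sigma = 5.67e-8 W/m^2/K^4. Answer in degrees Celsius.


Numerator = alpha*S*A_sun + Q_int = 0.262*1361*6.61 + 458.2 = 2815.2070 W
Denominator = eps*sigma*A_rad = 0.942*5.67e-8*4.71 = 2.5156769e-07 W/K^4
T^4 = 1.1190654e+10 K^4
T = 325.2474 K = 52.0974 C

52.0974 degrees Celsius


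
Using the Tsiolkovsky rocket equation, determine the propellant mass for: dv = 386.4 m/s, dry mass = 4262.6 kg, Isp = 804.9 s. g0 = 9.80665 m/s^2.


ve = Isp * g0 = 804.9 * 9.80665 = 7893.372585 m/s
mass ratio = exp(dv/ve) = exp(386.4/7893.372585) = 1.05017042
m_prop = m_dry * (mr - 1) = 4262.6 * (1.05017042 - 1)
m_prop = 213.8564 kg

213.8564 kg


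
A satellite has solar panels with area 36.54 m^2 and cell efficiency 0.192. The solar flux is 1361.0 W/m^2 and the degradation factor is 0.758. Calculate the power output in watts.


P = area * eta * S * degradation
P = 36.54 * 0.192 * 1361.0 * 0.758
P = 7237.6421 W

7237.6421 W


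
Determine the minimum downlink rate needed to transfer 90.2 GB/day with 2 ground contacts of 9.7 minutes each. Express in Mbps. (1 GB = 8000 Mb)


total contact time = 2 * 9.7 * 60 = 1164.0000 s
data = 90.2 GB = 721600.0000 Mb
rate = 721600.0000 / 1164.0000 = 619.9313 Mbps

619.9313 Mbps


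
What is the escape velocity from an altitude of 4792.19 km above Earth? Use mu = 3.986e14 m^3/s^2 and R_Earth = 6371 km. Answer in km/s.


r = 6371.0 + 4792.19 = 11163.1900 km = 1.116319e+07 m
v_esc = sqrt(2*mu/r) = sqrt(2*3.986e14 / 1.116319e+07)
v_esc = 8450.6378 m/s = 8.4506 km/s

8.4506 km/s


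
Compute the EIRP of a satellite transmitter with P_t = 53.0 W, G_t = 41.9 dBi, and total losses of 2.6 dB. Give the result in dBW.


Pt = 53.0 W = 17.2428 dBW
EIRP = Pt_dBW + Gt - losses = 17.2428 + 41.9 - 2.6 = 56.5428 dBW

56.5428 dBW


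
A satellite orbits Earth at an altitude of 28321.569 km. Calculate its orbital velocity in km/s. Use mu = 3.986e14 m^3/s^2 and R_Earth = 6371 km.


r = R_E + alt = 6371.0 + 28321.569 = 34692.5690 km = 3.4692569e+07 m
v = sqrt(mu/r) = sqrt(3.986e14 / 3.4692569e+07) = 3389.6153 m/s = 3.3896 km/s

3.3896 km/s


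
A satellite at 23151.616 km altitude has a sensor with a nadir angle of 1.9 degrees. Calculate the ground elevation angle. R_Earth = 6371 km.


r = R_E + alt = 29522.6160 km
Law of sines in the satellite / Earth-center / ground-point triangle:
  sin(nadir)/R_E = sin(90 + el)/r  =>  cos(el) = (r/R_E)*sin(nadir)
cos(el) = (29522.6160 / 6371.0000) * sin(1.9 deg) = 0.153638
el = arccos(0.153638) = 81.1622 deg
(Earth-central angle = 90 - nadir - el = 6.9378 deg)

81.1622 degrees


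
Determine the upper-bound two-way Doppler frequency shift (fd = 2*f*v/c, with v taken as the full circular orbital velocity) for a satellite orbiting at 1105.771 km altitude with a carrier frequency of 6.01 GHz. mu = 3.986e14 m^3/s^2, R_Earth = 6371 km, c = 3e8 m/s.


r = 7.476771e+06 m
v = sqrt(mu/r) = 7301.4919 m/s (worst-case radial velocity)
f = 6.01 GHz = 6.01e+09 Hz
fd = 2*f*v/c = 2*6.01e+09*7301.4919/3.0e+08
fd = 292546.4420 Hz

292546.4420 Hz


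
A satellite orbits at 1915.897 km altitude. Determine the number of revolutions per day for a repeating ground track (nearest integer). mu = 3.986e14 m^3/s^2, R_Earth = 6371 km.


r = 8.286897e+06 m
T = 2*pi*sqrt(r^3/mu) = 7507.5655 s = 125.1261 min
revs/day = 1440 / 125.1261 = 11.5084
Rounded: 12 revolutions per day

12 revolutions per day


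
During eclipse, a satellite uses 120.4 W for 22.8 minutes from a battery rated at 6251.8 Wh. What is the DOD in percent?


E_used = P * t / 60 = 120.4 * 22.8 / 60 = 45.7520 Wh
DOD = E_used / E_total * 100 = 45.7520 / 6251.8 * 100
DOD = 0.7318212 %

0.7318 %


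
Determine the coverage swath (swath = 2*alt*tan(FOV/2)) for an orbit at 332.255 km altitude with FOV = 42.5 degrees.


FOV = 42.5 deg = 0.7417649 rad
swath = 2 * alt * tan(FOV/2) = 2 * 332.255 * tan(0.3708825)
swath = 2 * 332.255 * 0.3888787
swath = 258.4138 km

258.4138 km


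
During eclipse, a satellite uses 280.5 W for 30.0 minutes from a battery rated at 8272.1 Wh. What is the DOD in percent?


E_used = P * t / 60 = 280.5 * 30.0 / 60 = 140.2500 Wh
DOD = E_used / E_total * 100 = 140.2500 / 8272.1 * 100
DOD = 1.6955 %

1.6955 %


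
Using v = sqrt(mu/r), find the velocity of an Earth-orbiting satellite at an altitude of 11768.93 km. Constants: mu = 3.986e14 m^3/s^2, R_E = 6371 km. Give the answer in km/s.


r = R_E + alt = 6371.0 + 11768.93 = 18139.9300 km = 1.813993e+07 m
v = sqrt(mu/r) = sqrt(3.986e14 / 1.813993e+07) = 4687.6032 m/s = 4.6876 km/s

4.6876 km/s


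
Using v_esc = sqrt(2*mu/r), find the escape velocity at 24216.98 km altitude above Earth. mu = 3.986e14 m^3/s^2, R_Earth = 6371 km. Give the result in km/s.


r = 6371.0 + 24216.98 = 30587.9800 km = 3.058798e+07 m
v_esc = sqrt(2*mu/r) = sqrt(2*3.986e14 / 3.058798e+07)
v_esc = 5105.1469 m/s = 5.1051 km/s

5.1051 km/s


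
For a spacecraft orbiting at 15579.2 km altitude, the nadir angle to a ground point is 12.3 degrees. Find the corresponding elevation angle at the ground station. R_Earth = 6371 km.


r = R_E + alt = 21950.2000 km
Law of sines in the satellite / Earth-center / ground-point triangle:
  sin(nadir)/R_E = sin(90 + el)/r  =>  cos(el) = (r/R_E)*sin(nadir)
cos(el) = (21950.2000 / 6371.0000) * sin(12.3 deg) = 0.7339601
el = arccos(0.7339601) = 42.7806 deg
(Earth-central angle = 90 - nadir - el = 34.9194 deg)

42.7806 degrees


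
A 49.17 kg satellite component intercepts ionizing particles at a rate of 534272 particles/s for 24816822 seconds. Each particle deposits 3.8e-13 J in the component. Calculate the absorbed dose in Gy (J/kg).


Total energy deposited = rate * time * E_per
  = 534272 * 24816822 * 3.8e-13 = 5.0384 J
Dose = E_total / mass = 5.0384 / 49.17
Dose = 0.1024689 Gy

0.1025 Gy


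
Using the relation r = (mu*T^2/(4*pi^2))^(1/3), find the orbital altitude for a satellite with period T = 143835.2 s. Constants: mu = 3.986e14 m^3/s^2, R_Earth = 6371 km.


T = 143835.2 s
r = (mu*T^2/(4*pi^2))^(1/3) = (3.986e14 * 143835.2^2 / (4*pi^2))^(1/3)
r = 5.9333865e+07 m = 59333.8652 km
alt = r - R_E = 59333.8652 - 6371 = 52962.8652 km

52962.8652 km


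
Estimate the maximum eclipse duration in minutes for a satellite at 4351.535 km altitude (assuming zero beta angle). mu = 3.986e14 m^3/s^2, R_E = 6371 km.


r = 10722.5350 km
T = 184.1646 min
Eclipse fraction = arcsin(R_E/r)/pi = arcsin(6371.0000/10722.5350)/pi
= arcsin(0.5941692)/pi = 0.202519
Eclipse duration = 0.202519 * 184.1646 = 37.2968 min

37.2968 minutes


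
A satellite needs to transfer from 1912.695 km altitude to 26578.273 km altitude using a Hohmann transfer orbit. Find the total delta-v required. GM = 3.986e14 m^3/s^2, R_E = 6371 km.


r1 = 8283.6950 km = 8.283695e+06 m
r2 = 32949.2730 km = 3.2949273e+07 m
dv1 = sqrt(mu/r1)*(sqrt(2*r2/(r1+r2)) - 1) = 1832.6883 m/s
dv2 = sqrt(mu/r2)*(1 - sqrt(2*r1/(r1+r2))) = 1273.4244 m/s
total dv = |dv1| + |dv2| = 1832.6883 + 1273.4244 = 3106.1127 m/s = 3.1061 km/s

3.1061 km/s


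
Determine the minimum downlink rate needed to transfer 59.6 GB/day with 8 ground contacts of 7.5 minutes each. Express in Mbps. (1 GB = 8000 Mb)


total contact time = 8 * 7.5 * 60 = 3600.0000 s
data = 59.6 GB = 476800.0000 Mb
rate = 476800.0000 / 3600.0000 = 132.4444 Mbps

132.4444 Mbps


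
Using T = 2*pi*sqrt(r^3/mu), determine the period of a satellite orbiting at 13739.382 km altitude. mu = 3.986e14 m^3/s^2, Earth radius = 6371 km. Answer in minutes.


r = 20110.3820 km = 2.0110382e+07 m
T = 2*pi*sqrt(r^3/mu) = 2*pi*sqrt(8.1331908e+21 / 3.986e14)
T = 28381.9154 s = 473.0319 min

473.0319 minutes


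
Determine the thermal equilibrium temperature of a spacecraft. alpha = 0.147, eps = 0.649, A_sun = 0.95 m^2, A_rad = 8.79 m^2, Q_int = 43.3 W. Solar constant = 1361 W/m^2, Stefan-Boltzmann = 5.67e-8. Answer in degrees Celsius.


Numerator = alpha*S*A_sun + Q_int = 0.147*1361*0.95 + 43.3 = 233.3636 W
Denominator = eps*sigma*A_rad = 0.649*5.67e-8*8.79 = 3.2345706e-07 W/K^4
T^4 = 7.2146718e+08 K^4
T = 163.8906 K = -109.2594 C

-109.2594 degrees Celsius


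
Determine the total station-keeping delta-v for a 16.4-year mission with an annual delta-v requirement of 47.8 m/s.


dV = rate * years = 47.8 * 16.4
dV = 783.9200 m/s

783.9200 m/s


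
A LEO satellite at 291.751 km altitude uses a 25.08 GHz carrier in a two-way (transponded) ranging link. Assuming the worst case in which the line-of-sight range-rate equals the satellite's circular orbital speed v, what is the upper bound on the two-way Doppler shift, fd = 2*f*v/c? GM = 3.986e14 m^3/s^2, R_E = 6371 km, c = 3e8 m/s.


r = 6.662751e+06 m
v = sqrt(mu/r) = 7734.6712 m/s (worst-case radial velocity)
f = 25.08 GHz = 2.508e+10 Hz
fd = 2*f*v/c = 2*2.508e+10*7734.6712/3.0e+08
fd = 1.293237e+06 Hz

1.2932e+06 Hz


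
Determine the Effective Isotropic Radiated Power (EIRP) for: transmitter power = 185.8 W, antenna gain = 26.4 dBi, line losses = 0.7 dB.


Pt = 185.8 W = 22.6905 dBW
EIRP = Pt_dBW + Gt - losses = 22.6905 + 26.4 - 0.7 = 48.3905 dBW

48.3905 dBW


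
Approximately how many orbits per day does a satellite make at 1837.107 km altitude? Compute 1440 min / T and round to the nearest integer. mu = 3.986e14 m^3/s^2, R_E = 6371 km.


r = 8.208107e+06 m
T = 2*pi*sqrt(r^3/mu) = 7400.7500 s = 123.3458 min
revs/day = 1440 / 123.3458 = 11.6745
Rounded: 12 revolutions per day

12 revolutions per day


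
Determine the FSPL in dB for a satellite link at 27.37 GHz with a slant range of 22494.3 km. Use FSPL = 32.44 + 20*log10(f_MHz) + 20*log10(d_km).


f = 27.37 GHz = 27370.0000 MHz
d = 22494.3 km
FSPL = 32.44 + 20*log10(27370.0000) + 20*log10(22494.3)
FSPL = 32.44 + 88.7455 + 87.0414
FSPL = 208.2269 dB

208.2269 dB


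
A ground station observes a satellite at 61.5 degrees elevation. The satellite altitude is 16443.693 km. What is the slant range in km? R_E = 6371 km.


h = 16443.693 km, el = 61.5 deg
d = -R_E*sin(el) + sqrt((R_E*sin(el))^2 + 2*R_E*h + h^2)
d = -6371.0000*sin(1.0734) + sqrt((6371.0000*0.8788171)^2 + 2*6371.0000*16443.693 + 16443.693^2)
d = 17012.3089 km

17012.3089 km


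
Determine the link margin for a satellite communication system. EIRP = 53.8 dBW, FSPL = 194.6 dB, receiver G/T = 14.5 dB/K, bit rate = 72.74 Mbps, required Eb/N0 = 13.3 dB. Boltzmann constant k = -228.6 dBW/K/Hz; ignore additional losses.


C/N0 = EIRP - FSPL + G/T - k = 53.8 - 194.6 + 14.5 - (-228.6)
C/N0 = 102.3000 dB-Hz
R_b = 72.74 Mbps = 7.274e+07 bps -> 10*log10(R_b) = 78.6177 dB-Hz
Eb/N0 = C/N0 - 10*log10(R_b) = 102.3000 - 78.6177 = 23.6823 dB
Margin = Eb/N0 - Eb/N0_req = 23.6823 - 13.3 = 10.3823 dB (link closes)

10.3823 dB


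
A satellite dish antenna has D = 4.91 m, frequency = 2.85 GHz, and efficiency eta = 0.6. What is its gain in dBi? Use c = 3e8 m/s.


lambda = c/f = 3e8 / 2.85e+09 = 0.1052632 m
G = eta*(pi*D/lambda)^2 = 0.6*(pi*4.91/0.1052632)^2
G = 12884.3107 (linear)
G = 10*log10(12884.3107) = 41.1006 dBi

41.1006 dBi


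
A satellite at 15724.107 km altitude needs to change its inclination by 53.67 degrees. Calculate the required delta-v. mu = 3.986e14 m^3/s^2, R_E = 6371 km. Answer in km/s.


r = 22095.1070 km = 2.2095107e+07 m
V = sqrt(mu/r) = 4247.3749 m/s
di = 53.67 deg = 0.9367182 rad
dV = 2*V*sin(di/2) = 2*4247.3749*sin(0.4683591)
dV = 3834.7229 m/s = 3.8347 km/s

3.8347 km/s


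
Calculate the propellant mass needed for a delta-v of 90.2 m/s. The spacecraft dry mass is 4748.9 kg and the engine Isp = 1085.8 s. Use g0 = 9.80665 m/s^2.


ve = Isp * g0 = 1085.8 * 9.80665 = 10648.060570 m/s
mass ratio = exp(dv/ve) = exp(90.2/10648.060570) = 1.00850701
m_prop = m_dry * (mr - 1) = 4748.9 * (1.00850701 - 1)
m_prop = 40.3989 kg

40.3989 kg


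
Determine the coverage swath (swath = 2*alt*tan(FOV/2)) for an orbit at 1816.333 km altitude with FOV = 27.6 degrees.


FOV = 27.6 deg = 0.4817109 rad
swath = 2 * alt * tan(FOV/2) = 2 * 1816.333 * tan(0.2408554)
swath = 2 * 1816.333 * 0.2456236
swath = 892.2683 km

892.2683 km


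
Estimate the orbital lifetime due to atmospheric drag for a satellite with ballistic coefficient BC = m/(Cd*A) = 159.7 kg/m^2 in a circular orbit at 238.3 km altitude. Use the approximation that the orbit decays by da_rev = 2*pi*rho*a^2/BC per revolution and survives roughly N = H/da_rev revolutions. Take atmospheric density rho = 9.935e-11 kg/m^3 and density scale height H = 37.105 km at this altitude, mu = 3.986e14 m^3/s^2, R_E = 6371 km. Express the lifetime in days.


a = R_E + alt = 6609.3000 km = 6.6093e+06 m
da_rev = 2*pi*rho*a^2/BC = 2*pi*9.935e-11*(6.6093e+06)^2/159.7 = 170.747264 m per revolution
N = H/da_rev = 37105.0000 m / 170.747264 m = 217.3095 revolutions
P = 2*pi*sqrt(a^3/mu) = 5347.4215 s
lifetime = N*P = 217.3095 * 5347.4215 = 1.1620454e+06 s = 13.4496 days

13.4496 days


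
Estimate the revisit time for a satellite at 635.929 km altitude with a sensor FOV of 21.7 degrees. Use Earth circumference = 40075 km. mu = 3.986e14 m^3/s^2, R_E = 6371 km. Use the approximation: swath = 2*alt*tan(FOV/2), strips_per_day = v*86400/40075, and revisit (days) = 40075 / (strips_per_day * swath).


swath = 2*635.929*tan(0.1893682) = 243.7704 km
v = sqrt(mu/r) = 7542.3171 m/s = 7.5423 km/s
strips/day = v*86400/40075 = 7.5423*86400/40075 = 16.2609
coverage/day = strips * swath = 16.2609 * 243.7704 = 3963.9295 km
revisit = 40075 / 3963.9295 = 10.1099 days

10.1099 days


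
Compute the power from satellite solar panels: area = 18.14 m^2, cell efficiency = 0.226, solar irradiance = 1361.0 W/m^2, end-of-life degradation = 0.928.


P = area * eta * S * degradation
P = 18.14 * 0.226 * 1361.0 * 0.928
P = 5177.8781 W

5177.8781 W


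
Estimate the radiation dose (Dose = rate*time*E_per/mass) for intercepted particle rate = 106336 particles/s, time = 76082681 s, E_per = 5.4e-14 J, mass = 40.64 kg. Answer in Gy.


Total energy deposited = rate * time * E_per
  = 106336 * 76082681 * 5.4e-14 = 0.4368777 J
Dose = E_total / mass = 0.4368777 / 40.64
Dose = 0.01074994 Gy

0.0107 Gy


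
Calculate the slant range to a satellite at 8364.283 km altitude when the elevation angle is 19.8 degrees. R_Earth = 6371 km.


h = 8364.283 km, el = 19.8 deg
d = -R_E*sin(el) + sqrt((R_E*sin(el))^2 + 2*R_E*h + h^2)
d = -6371.0000*sin(0.3455752) + sqrt((6371.0000*0.3387379)^2 + 2*6371.0000*8364.283 + 8364.283^2)
d = 11302.8188 km

11302.8188 km


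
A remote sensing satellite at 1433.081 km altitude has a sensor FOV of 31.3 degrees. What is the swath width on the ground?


FOV = 31.3 deg = 0.5462881 rad
swath = 2 * alt * tan(FOV/2) = 2 * 1433.081 * tan(0.273144)
swath = 2 * 1433.081 * 0.2801459
swath = 802.9436 km

802.9436 km


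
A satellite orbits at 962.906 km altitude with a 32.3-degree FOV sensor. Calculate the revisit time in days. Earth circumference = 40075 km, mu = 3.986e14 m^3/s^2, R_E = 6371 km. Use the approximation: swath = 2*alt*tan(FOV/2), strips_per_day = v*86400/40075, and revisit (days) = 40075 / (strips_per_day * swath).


swath = 2*962.906*tan(0.2818707) = 557.6781 km
v = sqrt(mu/r) = 7372.2657 m/s = 7.3723 km/s
strips/day = v*86400/40075 = 7.3723*86400/40075 = 15.8943
coverage/day = strips * swath = 15.8943 * 557.6781 = 8863.8991 km
revisit = 40075 / 8863.8991 = 4.5211 days

4.5211 days


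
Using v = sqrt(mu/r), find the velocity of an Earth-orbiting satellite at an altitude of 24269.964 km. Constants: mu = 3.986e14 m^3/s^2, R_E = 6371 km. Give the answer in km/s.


r = R_E + alt = 6371.0 + 24269.964 = 30640.9640 km = 3.0640964e+07 m
v = sqrt(mu/r) = sqrt(3.986e14 / 3.0640964e+07) = 3606.7616 m/s = 3.6068 km/s

3.6068 km/s


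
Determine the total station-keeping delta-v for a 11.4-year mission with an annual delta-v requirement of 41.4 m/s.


dV = rate * years = 41.4 * 11.4
dV = 471.9600 m/s

471.9600 m/s


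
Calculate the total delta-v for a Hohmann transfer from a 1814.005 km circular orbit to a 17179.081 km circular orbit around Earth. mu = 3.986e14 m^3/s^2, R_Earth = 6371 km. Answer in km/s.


r1 = 8185.0050 km = 8.185005e+06 m
r2 = 23550.0810 km = 2.3550081e+07 m
dv1 = sqrt(mu/r1)*(sqrt(2*r2/(r1+r2)) - 1) = 1523.1441 m/s
dv2 = sqrt(mu/r2)*(1 - sqrt(2*r1/(r1+r2))) = 1159.2842 m/s
total dv = |dv1| + |dv2| = 1523.1441 + 1159.2842 = 2682.4283 m/s = 2.6824 km/s

2.6824 km/s


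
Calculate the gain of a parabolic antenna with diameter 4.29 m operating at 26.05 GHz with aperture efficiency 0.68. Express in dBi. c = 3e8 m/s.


lambda = c/f = 3e8 / 2.605e+10 = 0.01151631 m
G = eta*(pi*D/lambda)^2 = 0.68*(pi*4.29/0.01151631)^2
G = 931314.1217 (linear)
G = 10*log10(931314.1217) = 59.6910 dBi

59.6910 dBi


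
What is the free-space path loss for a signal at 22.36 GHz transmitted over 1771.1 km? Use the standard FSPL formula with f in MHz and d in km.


f = 22.36 GHz = 22360.0000 MHz
d = 1771.1 km
FSPL = 32.44 + 20*log10(22360.0000) + 20*log10(1771.1)
FSPL = 32.44 + 86.9894 + 64.9649
FSPL = 184.3943 dB

184.3943 dB


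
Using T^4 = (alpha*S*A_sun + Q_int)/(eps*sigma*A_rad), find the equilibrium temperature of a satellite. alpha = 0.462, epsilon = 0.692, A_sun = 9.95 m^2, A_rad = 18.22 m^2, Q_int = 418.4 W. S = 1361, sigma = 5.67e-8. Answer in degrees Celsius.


Numerator = alpha*S*A_sun + Q_int = 0.462*1361*9.95 + 418.4 = 6674.7809 W
Denominator = eps*sigma*A_rad = 0.692*5.67e-8*18.22 = 7.1488721e-07 W/K^4
T^4 = 9.3368308e+09 K^4
T = 310.8493 K = 37.6993 C

37.6993 degrees Celsius


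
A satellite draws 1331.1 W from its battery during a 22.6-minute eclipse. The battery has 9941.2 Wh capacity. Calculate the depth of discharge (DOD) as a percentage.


E_used = P * t / 60 = 1331.1 * 22.6 / 60 = 501.3810 Wh
DOD = E_used / E_total * 100 = 501.3810 / 9941.2 * 100
DOD = 5.0435 %

5.0435 %


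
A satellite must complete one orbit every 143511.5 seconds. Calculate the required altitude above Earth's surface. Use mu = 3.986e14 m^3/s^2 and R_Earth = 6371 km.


T = 143511.5 s
r = (mu*T^2/(4*pi^2))^(1/3) = (3.986e14 * 143511.5^2 / (4*pi^2))^(1/3)
r = 5.9244811e+07 m = 59244.8115 km
alt = r - R_E = 59244.8115 - 6371 = 52873.8115 km

52873.8115 km


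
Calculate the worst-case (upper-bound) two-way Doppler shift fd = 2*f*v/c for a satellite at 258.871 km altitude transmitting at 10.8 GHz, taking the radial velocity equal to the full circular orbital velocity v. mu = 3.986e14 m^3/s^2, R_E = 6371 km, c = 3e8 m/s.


r = 6.629871e+06 m
v = sqrt(mu/r) = 7753.8270 m/s (worst-case radial velocity)
f = 10.8 GHz = 1.08e+10 Hz
fd = 2*f*v/c = 2*1.08e+10*7753.8270/3.0e+08
fd = 558275.5454 Hz

558275.5454 Hz


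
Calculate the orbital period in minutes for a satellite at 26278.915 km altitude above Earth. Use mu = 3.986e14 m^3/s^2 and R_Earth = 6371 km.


r = 32649.9150 km = 3.2649915e+07 m
T = 2*pi*sqrt(r^3/mu) = 2*pi*sqrt(3.4805363e+22 / 3.986e14)
T = 58713.0043 s = 978.5501 min

978.5501 minutes


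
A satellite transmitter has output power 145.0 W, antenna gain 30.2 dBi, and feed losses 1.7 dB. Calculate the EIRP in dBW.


Pt = 145.0 W = 21.6137 dBW
EIRP = Pt_dBW + Gt - losses = 21.6137 + 30.2 - 1.7 = 50.1137 dBW

50.1137 dBW


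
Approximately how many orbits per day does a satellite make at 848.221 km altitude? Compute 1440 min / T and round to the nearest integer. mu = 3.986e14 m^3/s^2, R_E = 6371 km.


r = 7.219221e+06 m
T = 2*pi*sqrt(r^3/mu) = 6104.4526 s = 101.7409 min
revs/day = 1440 / 101.7409 = 14.1536
Rounded: 14 revolutions per day

14 revolutions per day


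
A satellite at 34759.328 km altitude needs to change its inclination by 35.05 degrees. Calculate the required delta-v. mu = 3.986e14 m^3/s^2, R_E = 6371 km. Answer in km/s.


r = 41130.3280 km = 4.1130328e+07 m
V = sqrt(mu/r) = 3113.0605 m/s
di = 35.05 deg = 0.6117379 rad
dV = 2*V*sin(di/2) = 2*3113.0605*sin(0.305869)
dV = 1874.8214 m/s = 1.8748 km/s

1.8748 km/s


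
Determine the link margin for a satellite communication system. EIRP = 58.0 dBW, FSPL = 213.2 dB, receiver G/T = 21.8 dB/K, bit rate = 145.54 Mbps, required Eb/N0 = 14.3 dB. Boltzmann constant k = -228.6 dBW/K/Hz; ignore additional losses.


C/N0 = EIRP - FSPL + G/T - k = 58.0 - 213.2 + 21.8 - (-228.6)
C/N0 = 95.2000 dB-Hz
R_b = 145.54 Mbps = 1.4554e+08 bps -> 10*log10(R_b) = 81.6298 dB-Hz
Eb/N0 = C/N0 - 10*log10(R_b) = 95.2000 - 81.6298 = 13.5702 dB
Margin = Eb/N0 - Eb/N0_req = 13.5702 - 14.3 = -0.7298237 dB (negative margin: link does not close)

-0.7298 dB


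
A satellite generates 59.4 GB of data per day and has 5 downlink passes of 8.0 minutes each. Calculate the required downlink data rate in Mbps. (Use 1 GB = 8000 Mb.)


total contact time = 5 * 8.0 * 60 = 2400.0000 s
data = 59.4 GB = 475200.0000 Mb
rate = 475200.0000 / 2400.0000 = 198.0000 Mbps

198.0000 Mbps


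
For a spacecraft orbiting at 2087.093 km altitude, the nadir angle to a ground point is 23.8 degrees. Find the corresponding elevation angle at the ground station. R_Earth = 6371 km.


r = R_E + alt = 8458.0930 km
Law of sines in the satellite / Earth-center / ground-point triangle:
  sin(nadir)/R_E = sin(90 + el)/r  =>  cos(el) = (r/R_E)*sin(nadir)
cos(el) = (8458.0930 / 6371.0000) * sin(23.8 deg) = 0.5357438
el = arccos(0.5357438) = 57.6056 deg
(Earth-central angle = 90 - nadir - el = 8.5944 deg)

57.6056 degrees


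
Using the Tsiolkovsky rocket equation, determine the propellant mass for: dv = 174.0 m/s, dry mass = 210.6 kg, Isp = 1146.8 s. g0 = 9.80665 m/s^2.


ve = Isp * g0 = 1146.8 * 9.80665 = 11246.266220 m/s
mass ratio = exp(dv/ve) = exp(174.0/11246.266220) = 1.01559211
m_prop = m_dry * (mr - 1) = 210.6 * (1.01559211 - 1)
m_prop = 3.2837 kg

3.2837 kg


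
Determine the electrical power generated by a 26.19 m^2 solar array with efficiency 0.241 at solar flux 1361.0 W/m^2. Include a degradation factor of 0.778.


P = area * eta * S * degradation
P = 26.19 * 0.241 * 1361.0 * 0.778
P = 6683.2893 W

6683.2893 W


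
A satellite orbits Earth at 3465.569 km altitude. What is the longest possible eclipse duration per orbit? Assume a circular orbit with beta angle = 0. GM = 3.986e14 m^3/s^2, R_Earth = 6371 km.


r = 9836.5690 km
T = 161.8175 min
Eclipse fraction = arcsin(R_E/r)/pi = arcsin(6371.0000/9836.5690)/pi
= arcsin(0.6476852)/pi = 0.2242628
Eclipse duration = 0.2242628 * 161.8175 = 36.2896 min

36.2896 minutes


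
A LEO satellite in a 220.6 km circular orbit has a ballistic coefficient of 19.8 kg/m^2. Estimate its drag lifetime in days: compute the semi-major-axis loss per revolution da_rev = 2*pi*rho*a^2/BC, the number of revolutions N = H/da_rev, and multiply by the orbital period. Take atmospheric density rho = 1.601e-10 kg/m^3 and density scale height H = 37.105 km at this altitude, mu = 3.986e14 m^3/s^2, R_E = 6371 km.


a = R_E + alt = 6591.6000 km = 6.5916e+06 m
da_rev = 2*pi*rho*a^2/BC = 2*pi*1.601e-10*(6.5916e+06)^2/19.8 = 2207.433861 m per revolution
N = H/da_rev = 37105.0000 m / 2207.433861 m = 16.8091 revolutions
P = 2*pi*sqrt(a^3/mu) = 5325.9550 s
lifetime = N*P = 16.8091 * 5325.9550 = 89524.5661 s = 1.0362 days

1.0362 days


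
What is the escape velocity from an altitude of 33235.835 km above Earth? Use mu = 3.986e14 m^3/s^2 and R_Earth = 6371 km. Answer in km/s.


r = 6371.0 + 33235.835 = 39606.8350 km = 3.9606835e+07 m
v_esc = sqrt(2*mu/r) = sqrt(2*3.986e14 / 3.9606835e+07)
v_esc = 4486.4060 m/s = 4.4864 km/s

4.4864 km/s


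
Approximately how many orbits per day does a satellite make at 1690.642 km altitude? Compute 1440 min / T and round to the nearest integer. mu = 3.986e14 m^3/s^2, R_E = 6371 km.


r = 8.061642e+06 m
T = 2*pi*sqrt(r^3/mu) = 7203.5485 s = 120.0591 min
revs/day = 1440 / 120.0591 = 11.9941
Rounded: 12 revolutions per day

12 revolutions per day


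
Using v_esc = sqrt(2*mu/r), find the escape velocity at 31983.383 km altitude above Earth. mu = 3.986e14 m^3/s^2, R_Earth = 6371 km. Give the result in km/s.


r = 6371.0 + 31983.383 = 38354.3830 km = 3.8354383e+07 m
v_esc = sqrt(2*mu/r) = sqrt(2*3.986e14 / 3.8354383e+07)
v_esc = 4559.0688 m/s = 4.5591 km/s

4.5591 km/s


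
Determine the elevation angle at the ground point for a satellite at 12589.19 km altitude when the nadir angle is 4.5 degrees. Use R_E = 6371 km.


r = R_E + alt = 18960.1900 km
Law of sines in the satellite / Earth-center / ground-point triangle:
  sin(nadir)/R_E = sin(90 + el)/r  =>  cos(el) = (r/R_E)*sin(nadir)
cos(el) = (18960.1900 / 6371.0000) * sin(4.5 deg) = 0.2334954
el = arccos(0.2334954) = 76.4971 deg
(Earth-central angle = 90 - nadir - el = 9.0029 deg)

76.4971 degrees


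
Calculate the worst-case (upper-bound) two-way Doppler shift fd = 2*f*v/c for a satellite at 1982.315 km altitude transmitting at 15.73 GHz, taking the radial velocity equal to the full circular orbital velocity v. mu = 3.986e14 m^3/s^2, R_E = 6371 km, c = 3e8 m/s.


r = 8.353315e+06 m
v = sqrt(mu/r) = 6907.7915 m/s (worst-case radial velocity)
f = 15.73 GHz = 1.573e+10 Hz
fd = 2*f*v/c = 2*1.573e+10*6907.7915/3.0e+08
fd = 724397.0639 Hz

724397.0639 Hz


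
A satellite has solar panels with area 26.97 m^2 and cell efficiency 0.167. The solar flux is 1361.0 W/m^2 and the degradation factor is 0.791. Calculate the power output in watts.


P = area * eta * S * degradation
P = 26.97 * 0.167 * 1361.0 * 0.791
P = 4848.7749 W

4848.7749 W


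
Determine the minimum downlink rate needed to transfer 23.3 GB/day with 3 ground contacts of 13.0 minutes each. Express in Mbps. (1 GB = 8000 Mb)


total contact time = 3 * 13.0 * 60 = 2340.0000 s
data = 23.3 GB = 186400.0000 Mb
rate = 186400.0000 / 2340.0000 = 79.6581 Mbps

79.6581 Mbps


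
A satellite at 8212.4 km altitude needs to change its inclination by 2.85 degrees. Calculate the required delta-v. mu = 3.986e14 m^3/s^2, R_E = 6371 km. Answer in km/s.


r = 14583.4000 km = 1.45834e+07 m
V = sqrt(mu/r) = 5228.0442 m/s
di = 2.85 deg = 0.04974188 rad
dV = 2*V*sin(di/2) = 2*5228.0442*sin(0.02487094)
dV = 260.0260 m/s = 0.260026 km/s

0.2600 km/s


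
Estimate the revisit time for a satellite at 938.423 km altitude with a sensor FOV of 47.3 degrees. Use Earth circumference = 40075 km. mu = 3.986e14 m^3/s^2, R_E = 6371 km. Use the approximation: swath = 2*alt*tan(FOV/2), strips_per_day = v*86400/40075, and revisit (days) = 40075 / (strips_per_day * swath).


swath = 2*938.423*tan(0.4127704) = 821.9251 km
v = sqrt(mu/r) = 7384.6021 m/s = 7.3846 km/s
strips/day = v*86400/40075 = 7.3846*86400/40075 = 15.9209
coverage/day = strips * swath = 15.9209 * 821.9251 = 13085.7778 km
revisit = 40075 / 13085.7778 = 3.0625 days

3.0625 days


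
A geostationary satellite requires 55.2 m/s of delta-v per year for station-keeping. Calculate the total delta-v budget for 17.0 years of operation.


dV = rate * years = 55.2 * 17.0
dV = 938.4000 m/s

938.4000 m/s


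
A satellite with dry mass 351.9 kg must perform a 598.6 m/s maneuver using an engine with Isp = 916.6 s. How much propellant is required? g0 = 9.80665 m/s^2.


ve = Isp * g0 = 916.6 * 9.80665 = 8988.775390 m/s
mass ratio = exp(dv/ve) = exp(598.6/8988.775390) = 1.06886161
m_prop = m_dry * (mr - 1) = 351.9 * (1.06886161 - 1)
m_prop = 24.2324 kg

24.2324 kg


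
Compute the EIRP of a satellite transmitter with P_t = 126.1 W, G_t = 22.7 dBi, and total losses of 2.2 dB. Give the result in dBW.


Pt = 126.1 W = 21.0072 dBW
EIRP = Pt_dBW + Gt - losses = 21.0072 + 22.7 - 2.2 = 41.5072 dBW

41.5072 dBW


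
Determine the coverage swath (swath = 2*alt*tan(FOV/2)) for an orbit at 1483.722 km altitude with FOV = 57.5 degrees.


FOV = 57.5 deg = 1.0036 rad
swath = 2 * alt * tan(FOV/2) = 2 * 1483.722 * tan(0.5017822)
swath = 2 * 1483.722 * 0.5486188
swath = 1627.9955 km

1627.9955 km


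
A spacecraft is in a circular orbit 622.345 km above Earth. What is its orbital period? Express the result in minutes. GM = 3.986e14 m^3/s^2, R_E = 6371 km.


r = 6993.3450 km = 6.993345e+06 m
T = 2*pi*sqrt(r^3/mu) = 2*pi*sqrt(3.4202264e+20 / 3.986e14)
T = 5820.2100 s = 97.0035 min

97.0035 minutes
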